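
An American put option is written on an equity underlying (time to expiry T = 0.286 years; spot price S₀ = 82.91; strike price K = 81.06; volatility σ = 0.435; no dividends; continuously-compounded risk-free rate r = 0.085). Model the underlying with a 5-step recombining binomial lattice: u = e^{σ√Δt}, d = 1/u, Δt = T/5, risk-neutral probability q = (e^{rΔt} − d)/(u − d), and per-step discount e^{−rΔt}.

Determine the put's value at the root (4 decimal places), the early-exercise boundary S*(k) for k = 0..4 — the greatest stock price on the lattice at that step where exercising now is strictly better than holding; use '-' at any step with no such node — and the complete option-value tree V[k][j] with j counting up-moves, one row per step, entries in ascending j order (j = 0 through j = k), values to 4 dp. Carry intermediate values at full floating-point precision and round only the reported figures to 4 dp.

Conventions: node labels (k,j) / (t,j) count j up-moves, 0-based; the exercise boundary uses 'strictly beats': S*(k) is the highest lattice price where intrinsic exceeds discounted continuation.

price = 6.2665
boundary = - - - 60.6819 67.3351
tree:
6.2665
9.6632 2.8957
14.3676 5.0042 0.7936
20.3781 8.4349 1.5866 0.0000
26.3740 13.7249 3.1721 0.0000 0.0000
31.7774 20.3781 6.3422 0.0000 0.0000 0.0000

params: Δt=0.05720 u=1.10964 d=0.90119 q=0.49740 e^(-rΔt)=0.99515
t_5 payoffs: 31.7774 20.3781 6.3422 0.0000 0.0000 0.0000
t_4: node(4,0) S=54.6860 payoff=26.3740 vs cont=25.9808 → 26.3740 [stop]  node(4,1) S=67.3351 payoff=13.7249 vs cont=13.3317 → 13.7249 [stop]  node(4,2) S=82.9100 payoff=0.0000 vs cont=3.1721 → 3.1721 [wait]  node(4,3) S=102.0874 payoff=0.0000 vs cont=0.0000 → 0.0000 [wait]  node(4,4) S=125.7006 payoff=0.0000 vs cont=0.0000 → 0.0000 [wait]  ⇒ S*(4)=67.3351
t_3: node(3,0) S=60.6819 payoff=20.3781 vs cont=19.9850 → 20.3781 [stop]  node(3,1) S=74.7178 payoff=6.3422 vs cont=8.4349 → 8.4349 [wait]  node(3,2) S=92.0004 payoff=0.0000 vs cont=1.5866 → 1.5866 [wait]  node(3,3) S=113.2804 payoff=0.0000 vs cont=0.0000 → 0.0000 [wait]  ⇒ S*(3)=60.6819
t_2: node(2,0) S=67.3351 payoff=13.7249 vs cont=14.3676 → 14.3676 [wait]  node(2,1) S=82.9100 payoff=0.0000 vs cont=5.0042 → 5.0042 [wait]  node(2,2) S=102.0874 payoff=0.0000 vs cont=0.7936 → 0.7936 [wait]  ⇒ S*(2)=-
t_1: node(1,0) S=74.7178 payoff=6.3422 vs cont=9.6632 → 9.6632 [wait]  node(1,1) S=92.0004 payoff=0.0000 vs cont=2.8957 → 2.8957 [wait]  ⇒ S*(1)=-
t_0: node(0,0) S=82.9100 payoff=0.0000 vs cont=6.2665 → 6.2665 [wait]  ⇒ S*(0)=-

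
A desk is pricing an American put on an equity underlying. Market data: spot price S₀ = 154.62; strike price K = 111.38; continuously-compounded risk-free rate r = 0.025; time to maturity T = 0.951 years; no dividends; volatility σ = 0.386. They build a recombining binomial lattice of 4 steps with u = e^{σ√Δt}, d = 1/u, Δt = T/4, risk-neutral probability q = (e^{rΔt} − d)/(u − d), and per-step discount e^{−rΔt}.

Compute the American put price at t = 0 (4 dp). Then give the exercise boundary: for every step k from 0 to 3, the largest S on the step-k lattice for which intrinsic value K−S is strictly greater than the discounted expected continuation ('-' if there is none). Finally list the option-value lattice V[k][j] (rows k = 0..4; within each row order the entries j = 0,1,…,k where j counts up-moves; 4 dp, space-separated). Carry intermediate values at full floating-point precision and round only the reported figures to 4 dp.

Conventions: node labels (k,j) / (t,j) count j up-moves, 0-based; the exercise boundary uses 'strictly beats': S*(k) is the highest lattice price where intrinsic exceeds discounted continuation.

price = 4.5381
boundary = - - - 87.9118
tree:
4.5381
7.9107 0.7747
13.6868 1.4672 0.0000
23.4682 2.7788 0.0000 0.0000
38.5504 5.2626 0.0000 0.0000 0.0000

params: Δt=0.23775 u=1.20709 d=0.82844 q=0.46883 e^(-rΔt)=0.99407
t_4 payoffs: 38.5504 5.2626 0.0000 0.0000 0.0000
t_3: node(3,0) S=87.9118 payoff=23.4682 vs cont=22.8081 → 23.4682 [stop]  node(3,1) S=128.0932 payoff=0.0000 vs cont=2.7788 → 2.7788 [wait]  node(3,2) S=186.6402 payoff=0.0000 vs cont=0.0000 → 0.0000 [wait]  node(3,3) S=271.9469 payoff=0.0000 vs cont=0.0000 → 0.0000 [wait]  ⇒ S*(3)=87.9118
t_2: node(2,0) S=106.1174 payoff=5.2626 vs cont=13.6868 → 13.6868 [wait]  node(2,1) S=154.6200 payoff=0.0000 vs cont=1.4672 → 1.4672 [wait]  node(2,2) S=225.2914 payoff=0.0000 vs cont=0.0000 → 0.0000 [wait]  ⇒ S*(2)=-
t_1: node(1,0) S=128.0932 payoff=0.0000 vs cont=7.9107 → 7.9107 [wait]  node(1,1) S=186.6402 payoff=0.0000 vs cont=0.7747 → 0.7747 [wait]  ⇒ S*(1)=-
t_0: node(0,0) S=154.6200 payoff=0.0000 vs cont=4.5381 → 4.5381 [wait]  ⇒ S*(0)=-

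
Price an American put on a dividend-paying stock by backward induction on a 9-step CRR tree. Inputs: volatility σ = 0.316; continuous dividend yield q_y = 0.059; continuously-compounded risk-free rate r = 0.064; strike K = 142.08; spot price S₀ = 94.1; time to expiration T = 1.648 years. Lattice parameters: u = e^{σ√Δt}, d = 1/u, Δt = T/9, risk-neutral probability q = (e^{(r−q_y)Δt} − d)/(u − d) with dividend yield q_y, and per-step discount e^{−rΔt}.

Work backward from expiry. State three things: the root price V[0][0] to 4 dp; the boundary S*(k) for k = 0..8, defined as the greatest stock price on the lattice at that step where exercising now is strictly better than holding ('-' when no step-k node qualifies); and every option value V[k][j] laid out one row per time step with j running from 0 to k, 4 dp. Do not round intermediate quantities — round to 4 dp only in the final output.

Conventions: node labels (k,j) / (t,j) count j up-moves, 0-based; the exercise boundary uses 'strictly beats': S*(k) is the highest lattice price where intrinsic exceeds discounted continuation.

price = 49.1106
boundary = - 82.1985 71.8023 82.1985 94.1000 82.1985 94.1000 107.7247 123.3222
tree:
49.1106
59.8815 38.1790
70.2777 48.5310 27.4462
79.3591 59.8815 36.9302 17.4242
87.2919 70.2777 47.9800 25.3780 8.8788
94.2213 79.3591 59.8815 35.6755 14.3852 2.8828
100.2743 87.2919 70.2777 47.9800 22.6747 5.3844 0.1299
105.5618 94.2213 79.3591 59.8815 34.3553 10.0523 0.2479 0.0000
110.1805 100.2743 87.2919 70.2777 47.9800 18.7578 0.4728 0.0000 0.0000
114.2151 105.5618 94.2213 79.3591 59.8815 34.3553 0.9020 0.0000 0.0000 0.0000

Δt=0.18311  u=1.14479  d=0.87352  q=0.46962  discount=0.98835
step 9 (expiry): payoffs max(K−S,0) = 114.2151 105.5618 94.2213 79.3591 59.8815 34.3553 0.9020 0.0000 0.0000 0.0000
step 8: (k=8,j=0): S=31.8995, K−S=110.1805, hold=108.8680 ⇒ V=110.1805 exercise | (k=8,j=1): S=41.8057, K−S=100.2743, hold=99.0682 ⇒ V=100.2743 exercise | (k=8,j=2): S=54.7881, K−S=87.2919, hold=86.2253 ⇒ V=87.2919 exercise | (k=8,j=3): S=71.8023, K−S=70.2777, hold=69.3940 ⇒ V=70.2777 exercise | (k=8,j=4): S=94.1000, K−S=47.9800, hold=47.3358 ⇒ V=47.9800 exercise | (k=8,j=5): S=123.3222, K−S=18.7578, hold=18.4276 ⇒ V=18.7578 exercise | (k=8,j=6): S=161.6191, K−S=0.0000, hold=0.4728 ⇒ V=0.4728 continue | (k=8,j=7): S=211.8089, K−S=0.0000, hold=0.0000 ⇒ V=0.0000 continue | (k=8,j=8): S=277.5849, K−S=0.0000, hold=0.0000 ⇒ V=0.0000 continue  boundary S*=123.3222
step 7: (k=7,j=0): S=36.5182, K−S=105.5618, hold=104.2989 ⇒ V=105.5618 exercise | (k=7,j=1): S=47.8587, K−S=94.2213, hold=93.0802 ⇒ V=94.2213 exercise | (k=7,j=2): S=62.7209, K−S=79.3591, hold=78.3777 ⇒ V=79.3591 exercise | (k=7,j=3): S=82.1985, K−S=59.8815, hold=59.1094 ⇒ V=59.8815 exercise | (k=7,j=4): S=107.7247, K−S=34.3553, hold=33.8575 ⇒ V=34.3553 exercise | (k=7,j=5): S=141.1780, K−S=0.9020, hold=10.0523 ⇒ V=10.0523 continue | (k=7,j=6): S=185.0199, K−S=0.0000, hold=0.2479 ⇒ V=0.2479 continue | (k=7,j=7): S=242.4767, K−S=0.0000, hold=0.0000 ⇒ V=0.0000 continue  boundary S*=107.7247
step 6: (k=6,j=0): S=41.8057, K−S=100.2743, hold=99.0682 ⇒ V=100.2743 exercise | (k=6,j=1): S=54.7881, K−S=87.2919, hold=86.2253 ⇒ V=87.2919 exercise | (k=6,j=2): S=71.8023, K−S=70.2777, hold=69.3940 ⇒ V=70.2777 exercise | (k=6,j=3): S=94.1000, K−S=47.9800, hold=47.3358 ⇒ V=47.9800 exercise | (k=6,j=4): S=123.3222, K−S=18.7578, hold=22.6747 ⇒ V=22.6747 continue | (k=6,j=5): S=161.6191, K−S=0.0000, hold=5.3844 ⇒ V=5.3844 continue | (k=6,j=6): S=211.8089, K−S=0.0000, hold=0.1299 ⇒ V=0.1299 continue  boundary S*=94.1000
step 5: (k=5,j=0): S=47.8587, K−S=94.2213, hold=93.0802 ⇒ V=94.2213 exercise | (k=5,j=1): S=62.7209, K−S=79.3591, hold=78.3777 ⇒ V=79.3591 exercise | (k=5,j=2): S=82.1985, K−S=59.8815, hold=59.1094 ⇒ V=59.8815 exercise | (k=5,j=3): S=107.7247, K−S=34.3553, hold=35.6755 ⇒ V=35.6755 continue | (k=5,j=4): S=141.1780, K−S=0.9020, hold=14.3852 ⇒ V=14.3852 continue | (k=5,j=5): S=185.0199, K−S=0.0000, hold=2.8828 ⇒ V=2.8828 continue  boundary S*=82.1985
step 4: (k=4,j=0): S=54.7881, K−S=87.2919, hold=86.2253 ⇒ V=87.2919 exercise | (k=4,j=1): S=71.8023, K−S=70.2777, hold=69.3940 ⇒ V=70.2777 exercise | (k=4,j=2): S=94.1000, K−S=47.9800, hold=47.9486 ⇒ V=47.9800 exercise | (k=4,j=3): S=123.3222, K−S=18.7578, hold=25.3780 ⇒ V=25.3780 continue | (k=4,j=4): S=161.6191, K−S=0.0000, hold=8.8788 ⇒ V=8.8788 continue  boundary S*=94.1000
step 3: (k=3,j=0): S=62.7209, K−S=79.3591, hold=78.3777 ⇒ V=79.3591 exercise | (k=3,j=1): S=82.1985, K−S=59.8815, hold=59.1094 ⇒ V=59.8815 exercise | (k=3,j=2): S=107.7247, K−S=34.3553, hold=36.9302 ⇒ V=36.9302 continue | (k=3,j=3): S=141.1780, K−S=0.9020, hold=17.4242 ⇒ V=17.4242 continue  boundary S*=82.1985
step 2: (k=2,j=0): S=71.8023, K−S=70.2777, hold=69.3940 ⇒ V=70.2777 exercise | (k=2,j=1): S=94.1000, K−S=47.9800, hold=48.5310 ⇒ V=48.5310 continue | (k=2,j=2): S=123.3222, K−S=18.7578, hold=27.4462 ⇒ V=27.4462 continue  boundary S*=71.8023
step 1: (k=1,j=0): S=82.1985, K−S=59.8815, hold=59.3652 ⇒ V=59.8815 exercise | (k=1,j=1): S=107.7247, K−S=34.3553, hold=38.1790 ⇒ V=38.1790 continue  boundary S*=82.1985
step 0: (k=0,j=0): S=94.1000, K−S=47.9800, hold=49.1106 ⇒ V=49.1106 continue  boundary S*=-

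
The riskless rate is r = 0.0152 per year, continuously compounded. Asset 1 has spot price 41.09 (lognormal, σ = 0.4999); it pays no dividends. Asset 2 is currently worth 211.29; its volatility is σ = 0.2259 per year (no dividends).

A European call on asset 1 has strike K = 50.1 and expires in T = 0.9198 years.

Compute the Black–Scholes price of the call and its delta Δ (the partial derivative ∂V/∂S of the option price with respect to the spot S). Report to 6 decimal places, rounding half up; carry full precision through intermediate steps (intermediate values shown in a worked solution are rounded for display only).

price = 5.026363
Δ = 0.442497

σ√T = 0.4999·√0.9198 = 0.479435
d₁ = (ln(S/K) + (r+σ²/2)T) / (σ√T) = (ln(41.09/50.1) + (0.0152+0.4999²/2)·0.9198) / 0.479435 = (-0.198256 + 0.128910) / 0.479435 = -0.144642
d₂ = d₁ − σ√T = -0.144642 − 0.479435 = -0.624077
e^{−rT} = 0.986116
N(d₁) = 0.442497,  N(d₂) = 0.266289
Call price V = S·N(d₁) − K·e^{−rT}·N(d₂) = 18.182199 − 13.155836 = 5.026363
Δ = N(d₁) = 0.442497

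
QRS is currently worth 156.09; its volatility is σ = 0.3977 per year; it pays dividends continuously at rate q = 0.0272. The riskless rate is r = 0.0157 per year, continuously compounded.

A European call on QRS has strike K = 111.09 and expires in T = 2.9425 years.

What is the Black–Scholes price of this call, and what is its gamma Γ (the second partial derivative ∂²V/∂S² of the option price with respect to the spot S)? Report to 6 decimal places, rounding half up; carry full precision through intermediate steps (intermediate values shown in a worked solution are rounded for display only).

σ√T = 0.3977·√2.9425 = 0.682203
d₁ = (ln(S/K) + (r−q+σ²/2)T) / (σ√T) = (ln(156.09/111.09) + (0.0157−0.0272+0.3977²/2)·2.9425) / 0.682203 = (0.340092 + 0.198862) / 0.682203 = 0.790020
d₂ = d₁ − σ√T = 0.790020 − 0.682203 = 0.107816
e^{−rT} = 0.954854
e^{−qT} = 0.923083
N(d₁) = 0.785242,  N(d₂) = 0.542929
Call price V = S·e^{−qT}·N(d₁) − K·e^{−rT}·N(d₂) = 113.140821 − 57.591055 = 55.549765
φ(d₁) = (1/√(2π))·e^{−d₁²/2} = 0.291999
Γ = e^{−qT}·φ(d₁) / (S·σ·√T) = 0.002531

price = 55.549765
Γ = 0.002531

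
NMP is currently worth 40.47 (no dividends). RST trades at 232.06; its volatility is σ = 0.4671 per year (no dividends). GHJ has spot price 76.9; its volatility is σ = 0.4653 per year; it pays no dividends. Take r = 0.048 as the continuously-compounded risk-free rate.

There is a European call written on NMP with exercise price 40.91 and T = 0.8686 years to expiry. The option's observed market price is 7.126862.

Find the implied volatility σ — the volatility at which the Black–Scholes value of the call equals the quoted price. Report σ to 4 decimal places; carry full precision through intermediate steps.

sigma = 0.4413

At σ = 0.4413 the Black–Scholes value reproduces the quote:
σ√T = 0.4413·√0.8686 = 0.411286
d₁ = (ln(S/K) + (r+σ²/2)T) / (σ√T) = (ln(40.47/40.91) + (0.048+0.4413²/2)·0.8686) / 0.411286 = (-0.010814 + 0.126271) / 0.411286 = 0.280723
d₂ = d₁ − σ√T = 0.280723 − 0.411286 = -0.130563
e^{−rT} = 0.959164
N(d₁) = 0.610538,  N(d₂) = 0.448060
V = S·N(d₁) − K·e^{−rT}·N(d₂) = 24.708491 − 17.581628 = 7.126862 (matching the quote); vega is positive throughout, so no other σ reproduces this price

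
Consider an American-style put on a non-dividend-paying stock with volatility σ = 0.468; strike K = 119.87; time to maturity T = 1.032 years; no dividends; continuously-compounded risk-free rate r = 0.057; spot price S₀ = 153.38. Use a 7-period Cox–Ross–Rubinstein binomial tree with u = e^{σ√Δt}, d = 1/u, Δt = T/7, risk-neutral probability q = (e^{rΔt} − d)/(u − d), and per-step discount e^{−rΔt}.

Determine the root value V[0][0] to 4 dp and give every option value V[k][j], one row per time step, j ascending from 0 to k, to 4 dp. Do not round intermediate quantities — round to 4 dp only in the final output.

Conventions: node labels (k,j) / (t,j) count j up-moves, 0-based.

price = 9.9355
tree:
9.9355
15.2362 4.3350
22.7184 7.3519 1.1240
32.7180 12.2230 2.1738 0.0000
45.1209 19.7803 4.2039 0.0000 0.0000
57.4153 30.7925 8.1299 0.0000 0.0000 0.0000
67.6875 45.1209 15.7226 0.0000 0.0000 0.0000 0.0000
76.2702 57.4153 30.4063 0.0000 0.0000 0.0000 0.0000 0.0000

Δt=0.14743, u=1.19685, d=0.83552, q=0.47855, disc=e^(-rΔt)=0.99163
k=7 terminal: V=max(K-S,0) → 76.2702 57.4153 30.4063 0.0000 0.0000 0.0000 0.0000 0.0000
k=6: j=0 S=52.1825 intr=67.6875 cont=66.6844 V=67.6875[EX]; j=1 S=74.7491 intr=45.1209 cont=44.1178 V=45.1209[EX]; j=2 S=107.0748 intr=12.7952 cont=15.7226 V=15.7226[hold]; j=3 S=153.3800 intr=0.0000 cont=0.0000 V=0.0000[hold]; j=4 S=219.7101 intr=0.0000 cont=0.0000 V=0.0000[hold]; j=5 S=314.7251 intr=0.0000 cont=0.0000 V=0.0000[hold]; j=6 S=450.8299 intr=0.0000 cont=0.0000 V=0.0000[hold]
k=5: j=0 S=62.4547 intr=57.4153 cont=56.4122 V=57.4153[EX]; j=1 S=89.4637 intr=30.4063 cont=30.7925 V=30.7925[hold]; j=2 S=128.1528 intr=0.0000 cont=8.1299 V=8.1299[hold]; j=3 S=183.5733 intr=0.0000 cont=0.0000 V=0.0000[hold]; j=4 S=262.9606 intr=0.0000 cont=0.0000 V=0.0000[hold]; j=5 S=376.6796 intr=0.0000 cont=0.0000 V=0.0000[hold]
k=4: j=0 S=74.7491 intr=45.1209 cont=44.3010 V=45.1209[EX]; j=1 S=107.0748 intr=12.7952 cont=19.7803 V=19.7803[hold]; j=2 S=153.3800 intr=0.0000 cont=4.2039 V=4.2039[hold]; j=3 S=219.7101 intr=0.0000 cont=0.0000 V=0.0000[hold]; j=4 S=314.7251 intr=0.0000 cont=0.0000 V=0.0000[hold]
k=3: j=0 S=89.4637 intr=30.4063 cont=32.7180 V=32.7180[hold]; j=1 S=128.1528 intr=0.0000 cont=12.2230 V=12.2230[hold]; j=2 S=183.5733 intr=0.0000 cont=2.1738 V=2.1738[hold]; j=3 S=262.9606 intr=0.0000 cont=0.0000 V=0.0000[hold]
k=2: j=0 S=107.0748 intr=12.7952 cont=22.7184 V=22.7184[hold]; j=1 S=153.3800 intr=0.0000 cont=7.3519 V=7.3519[hold]; j=2 S=219.7101 intr=0.0000 cont=1.1240 V=1.1240[hold]
k=1: j=0 S=128.1528 intr=0.0000 cont=15.2362 V=15.2362[hold]; j=1 S=183.5733 intr=0.0000 cont=4.3350 V=4.3350[hold]
k=0: j=0 S=153.3800 intr=0.0000 cont=9.9355 V=9.9355[hold]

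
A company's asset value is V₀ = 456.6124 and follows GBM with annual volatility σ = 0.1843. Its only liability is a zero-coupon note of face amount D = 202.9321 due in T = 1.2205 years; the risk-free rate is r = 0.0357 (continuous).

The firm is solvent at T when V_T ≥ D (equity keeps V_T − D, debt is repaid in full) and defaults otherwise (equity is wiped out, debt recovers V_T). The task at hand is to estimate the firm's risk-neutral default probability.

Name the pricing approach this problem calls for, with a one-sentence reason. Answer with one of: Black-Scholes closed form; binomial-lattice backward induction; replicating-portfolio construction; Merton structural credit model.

framework: Merton structural credit model

Key observation: assets follow a GBM and default happens iff V_T < 202.9321; valuing claims on that split (equity as a call, risky debt as the residual) is the structural model's definition.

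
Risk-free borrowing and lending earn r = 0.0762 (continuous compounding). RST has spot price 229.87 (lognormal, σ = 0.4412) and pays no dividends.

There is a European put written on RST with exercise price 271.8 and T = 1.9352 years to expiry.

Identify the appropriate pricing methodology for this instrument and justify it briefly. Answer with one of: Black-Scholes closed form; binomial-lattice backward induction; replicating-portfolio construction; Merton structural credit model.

framework: Black-Scholes closed form

Key observation: a European-exercise option on RST struck at 271.8 — a GBM underlying with constant parameters — admits an analytic price: the data contain no early exercise, no discrete tree, no debt structure.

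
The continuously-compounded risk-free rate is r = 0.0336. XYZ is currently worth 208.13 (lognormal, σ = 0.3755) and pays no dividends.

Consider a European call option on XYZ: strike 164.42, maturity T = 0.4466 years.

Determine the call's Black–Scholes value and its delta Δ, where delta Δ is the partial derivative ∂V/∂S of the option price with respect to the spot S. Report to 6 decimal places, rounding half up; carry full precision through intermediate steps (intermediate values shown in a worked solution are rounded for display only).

σ√T = 0.3755·√0.4466 = 0.250940
d₁ = (ln(S/K) + (r+σ²/2)T) / (σ√T) = (ln(208.13/164.42) + (0.0336+0.3755²/2)·0.4466) / 0.250940 = (0.235739 + 0.046491) / 0.250940 = 1.124692
d₂ = d₁ − σ√T = 1.124692 − 0.250940 = 0.873753
e^{−rT} = 0.985106
N(d₁) = 0.869640,  N(d₂) = 0.808873
Call price V = S·N(d₁) − K·e^{−rT}·N(d₂) = 180.998226 − 131.014186 = 49.984040
Δ = N(d₁) = 0.869640

price = 49.984040
Δ = 0.869640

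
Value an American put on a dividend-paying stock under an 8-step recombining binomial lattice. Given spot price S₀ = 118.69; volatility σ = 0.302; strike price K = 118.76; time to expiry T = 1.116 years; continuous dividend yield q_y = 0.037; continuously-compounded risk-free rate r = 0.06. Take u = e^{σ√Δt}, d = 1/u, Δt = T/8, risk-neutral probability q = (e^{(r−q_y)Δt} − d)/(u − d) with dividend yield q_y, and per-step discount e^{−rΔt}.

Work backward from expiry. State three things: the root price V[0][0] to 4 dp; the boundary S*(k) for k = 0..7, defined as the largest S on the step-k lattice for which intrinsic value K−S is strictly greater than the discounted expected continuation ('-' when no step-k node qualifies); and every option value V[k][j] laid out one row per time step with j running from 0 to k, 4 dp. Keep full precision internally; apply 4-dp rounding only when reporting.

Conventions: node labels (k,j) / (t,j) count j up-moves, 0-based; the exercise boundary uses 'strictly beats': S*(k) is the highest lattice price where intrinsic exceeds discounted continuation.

params: Δt=0.13950 u=1.11940 d=0.89333 q=0.48605 e^(-rΔt)=0.99166
t_8 payoffs: 70.6184 58.4355 43.1695 24.0402 0.0700 0.0000 0.0000 0.0000 0.0000
t_7: node(7,0) S=53.8899 payoff=64.8701 vs cont=64.1577 → 64.8701 [stop]  node(7,1) S=67.5275 payoff=51.2325 vs cont=50.5903 → 51.2325 [stop]  node(7,2) S=84.6163 payoff=34.1437 vs cont=33.5895 → 34.1437 [stop]  node(7,3) S=106.0297 payoff=12.7303 vs cont=12.2863 → 12.7303 [stop]  node(7,4) S=132.8620 payoff=0.0000 vs cont=0.0357 → 0.0357 [wait]  node(7,5) S=166.4847 payoff=0.0000 vs cont=0.0000 → 0.0000 [wait]  node(7,6) S=208.6161 payoff=0.0000 vs cont=0.0000 → 0.0000 [wait]  node(7,7) S=261.4094 payoff=0.0000 vs cont=0.0000 → 0.0000 [wait]  ⇒ S*(7)=106.0297
t_6: node(6,0) S=60.3245 payoff=58.4355 vs cont=57.7562 → 58.4355 [stop]  node(6,1) S=75.5905 payoff=43.1695 vs cont=42.5688 → 43.1695 [stop]  node(6,2) S=94.7198 payoff=24.0402 vs cont=23.5380 → 24.0402 [stop]  node(6,3) S=118.6900 payoff=0.0700 vs cont=6.5055 → 6.5055 [wait]  node(6,4) S=148.7262 payoff=0.0000 vs cont=0.0182 → 0.0182 [wait]  node(6,5) S=186.3636 payoff=0.0000 vs cont=0.0000 → 0.0000 [wait]  node(6,6) S=233.5256 payoff=0.0000 vs cont=0.0000 → 0.0000 [wait]  ⇒ S*(6)=94.7198
t_5: node(5,0) S=67.5275 payoff=51.2325 vs cont=50.5903 → 51.2325 [stop]  node(5,1) S=84.6163 payoff=34.1437 vs cont=33.5895 → 34.1437 [stop]  node(5,2) S=106.0297 payoff=12.7303 vs cont=15.3882 → 15.3882 [wait]  node(5,3) S=132.8620 payoff=0.0000 vs cont=3.3244 → 3.3244 [wait]  node(5,4) S=166.4847 payoff=0.0000 vs cont=0.0093 → 0.0093 [wait]  node(5,5) S=208.6161 payoff=0.0000 vs cont=0.0000 → 0.0000 [wait]  ⇒ S*(5)=84.6163
t_4: node(4,0) S=75.5905 payoff=43.1695 vs cont=42.5688 → 43.1695 [stop]  node(4,1) S=94.7198 payoff=24.0402 vs cont=24.8191 → 24.8191 [wait]  node(4,2) S=118.6900 payoff=0.0700 vs cont=9.4452 → 9.4452 [wait]  node(4,3) S=148.7262 payoff=0.0000 vs cont=1.6988 → 1.6988 [wait]  node(4,4) S=186.3636 payoff=0.0000 vs cont=0.0047 → 0.0047 [wait]  ⇒ S*(4)=75.5905
t_3: node(3,0) S=84.6163 payoff=34.1437 vs cont=33.9649 → 34.1437 [stop]  node(3,1) S=106.0297 payoff=12.7303 vs cont=17.2021 → 17.2021 [wait]  node(3,2) S=132.8620 payoff=0.0000 vs cont=5.6328 → 5.6328 [wait]  node(3,3) S=166.4847 payoff=0.0000 vs cont=0.8681 → 0.8681 [wait]  ⇒ S*(3)=84.6163
t_2: node(2,0) S=94.7198 payoff=24.0402 vs cont=25.6933 → 25.6933 [wait]  node(2,1) S=118.6900 payoff=0.0700 vs cont=11.4824 → 11.4824 [wait]  node(2,2) S=148.7262 payoff=0.0000 vs cont=3.2893 → 3.2893 [wait]  ⇒ S*(2)=-
t_1: node(1,0) S=106.0297 payoff=12.7303 vs cont=18.6296 → 18.6296 [wait]  node(1,1) S=132.8620 payoff=0.0000 vs cont=7.4376 → 7.4376 [wait]  ⇒ S*(1)=-
t_0: node(0,0) S=118.6900 payoff=0.0700 vs cont=13.0798 → 13.0798 [wait]  ⇒ S*(0)=-

price = 13.0798
boundary = - - - 84.6163 75.5905 84.6163 94.7198 106.0297
tree:
13.0798
18.6296 7.4376
25.6933 11.4824 3.2893
34.1437 17.2021 5.6328 0.8681
43.1695 24.8191 9.4452 1.6988 0.0047
51.2325 34.1437 15.3882 3.3244 0.0093 0.0000
58.4355 43.1695 24.0402 6.5055 0.0182 0.0000 0.0000
64.8701 51.2325 34.1437 12.7303 0.0357 0.0000 0.0000 0.0000
70.6184 58.4355 43.1695 24.0402 0.0700 0.0000 0.0000 0.0000 0.0000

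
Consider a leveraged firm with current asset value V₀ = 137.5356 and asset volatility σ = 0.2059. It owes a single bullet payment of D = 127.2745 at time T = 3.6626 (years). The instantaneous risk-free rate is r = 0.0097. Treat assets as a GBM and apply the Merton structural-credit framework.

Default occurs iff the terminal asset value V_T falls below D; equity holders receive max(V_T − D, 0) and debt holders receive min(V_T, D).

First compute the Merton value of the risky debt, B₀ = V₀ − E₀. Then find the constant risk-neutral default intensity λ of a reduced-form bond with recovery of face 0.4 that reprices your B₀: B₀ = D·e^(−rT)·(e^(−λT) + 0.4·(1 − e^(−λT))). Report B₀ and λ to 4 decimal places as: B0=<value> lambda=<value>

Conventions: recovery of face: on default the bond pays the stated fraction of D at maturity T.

B0=109.0307 lambda=0.0566

Work the structural quantities from V₀ = 137.5356 against face 127.2745:
d₁ = [ln(V₀/D) + (r + σ²/2)T] / (σ√T)
   = [ln(137.5356/127.2745) + (0.0097 + 0.5·0.2059²)·3.6626] / (0.2059·√3.6626)
   = [0.077537 + 0.113165] / 0.394050 = 0.483953
d₂ = d₁ − σ√T = 0.483953 − 0.394050 = 0.089903
N(d₁) = 0.685790,  N(d₂) = 0.535818,  e^(−rT) = 0.965096
E₀ = V₀·N(d₁) − D·e^(−rT)·N(d₂)
   = 137.5356·0.685790 − 127.2745·0.965096·0.535818 = 28.504912
B₀ = V₀ − E₀ = 137.5356 − 28.504912 = 109.030688
e^(−λT) = (B₀·e^(rT)/D − 0.4)/(1 − 0.4) = (109.0307·1.036166/127.2745 − 0.4)/0.6 = 0.81273269
λ = −ln(0.81273269)/3.6626 = 0.056614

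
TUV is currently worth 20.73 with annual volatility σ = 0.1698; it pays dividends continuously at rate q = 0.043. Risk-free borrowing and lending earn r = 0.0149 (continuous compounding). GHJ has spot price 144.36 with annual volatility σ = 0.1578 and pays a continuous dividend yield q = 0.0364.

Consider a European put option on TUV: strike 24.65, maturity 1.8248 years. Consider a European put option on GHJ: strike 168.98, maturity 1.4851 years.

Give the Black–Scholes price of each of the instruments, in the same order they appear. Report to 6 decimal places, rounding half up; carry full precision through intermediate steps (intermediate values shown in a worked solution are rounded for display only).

price(TUV put K=24.65) = 5.248190
price(GHJ put K=168.98) = 30.990118

[TUV put K=24.65]
σ√T = 0.1698·√1.8248 = 0.229375
d₁ = (ln(S/K) + (r−q+σ²/2)T) / (σ√T) = (ln(20.73/24.65) + (0.0149−0.043+0.1698²/2)·1.8248) / 0.229375 = (-0.173195 − 0.024971) / 0.229375 = -0.863938
d₂ = d₁ − σ√T = -0.863938 − 0.229375 = -1.093313
e^{−rT} = 0.973177
e^{−qT} = 0.924533
N(−d₁) = 0.806189,  N(−d₂) = 0.862872
price = K·e^{−rT}·N(−d₂) − S·e^{−qT}·N(−d₁) = 20.699265 − 15.451075 = 5.248190
[GHJ put K=168.98]
σ√T = 0.1578·√1.4851 = 0.192302
d₁ = (ln(S/K) + (r−q+σ²/2)T) / (σ√T) = (ln(144.36/168.98) + (0.0149−0.0364+0.1578²/2)·1.4851) / 0.192302 = (-0.157470 − 0.013440) / 0.192302 = -0.888755
d₂ = d₁ − σ√T = -0.888755 − 0.192302 = -1.081057
e^{−rT} = 0.978115
e^{−qT} = 0.947377
N(−d₁) = 0.812933,  N(−d₂) = 0.860164
price = K·e^{−rT}·N(−d₂) − S·e^{−qT}·N(−d₁) = 142.169548 − 111.179430 = 30.990118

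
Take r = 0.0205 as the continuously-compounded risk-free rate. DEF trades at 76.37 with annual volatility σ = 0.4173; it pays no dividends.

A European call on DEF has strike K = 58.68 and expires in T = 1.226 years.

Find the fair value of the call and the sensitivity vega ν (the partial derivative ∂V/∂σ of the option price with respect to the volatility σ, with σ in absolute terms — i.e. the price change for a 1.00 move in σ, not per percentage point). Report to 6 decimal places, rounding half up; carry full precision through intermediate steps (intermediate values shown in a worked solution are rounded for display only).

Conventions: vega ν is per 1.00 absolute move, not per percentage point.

price = 24.023745
ν = 23.392965

σ√T = 0.4173·√1.226 = 0.462055
d₁ = (ln(S/K) + (r+σ²/2)T) / (σ√T) = (ln(76.37/58.68) + (0.0205+0.4173²/2)·1.226) / 0.462055 = (0.263491 + 0.131880) / 0.462055 = 0.855680
d₂ = d₁ − σ√T = 0.855680 − 0.462055 = 0.393626
e^{−rT} = 0.975180
N(d₁) = 0.803913,  N(d₂) = 0.653071
Call price V = S·N(d₁) − K·e^{−rT}·N(d₂) = 61.394815 − 37.371070 = 24.023745
φ(d₁) = (1/√(2π))·e^{−d₁²/2} = 0.276641
ν = S·φ(d₁)·√T = 23.392965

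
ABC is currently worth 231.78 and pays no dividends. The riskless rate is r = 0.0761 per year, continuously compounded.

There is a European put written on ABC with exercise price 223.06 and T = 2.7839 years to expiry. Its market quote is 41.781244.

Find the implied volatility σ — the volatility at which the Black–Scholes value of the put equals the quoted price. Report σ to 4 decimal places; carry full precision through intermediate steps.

sigma = 0.4831

At σ = 0.4831 the Black–Scholes value reproduces the quote:
σ√T = 0.4831·√2.7839 = 0.806053
d₁ = (ln(S/K) + (r+σ²/2)T) / (σ√T) = (ln(231.78/223.06) + (0.0761+0.4831²/2)·2.7839) / 0.806053 = (0.038348 + 0.536716) / 0.806053 = 0.713431
d₂ = d₁ − σ√T = 0.713431 − 0.806053 = -0.092622
e^{−rT} = 0.809082
N(−d₁) = 0.237789,  N(−d₂) = 0.536898
V = K·e^{−rT}·N(−d₂) − S·N(−d₁) = 96.896087 − 55.114843 = 41.781244 (matching the quote); vega is positive throughout, so no other σ reproduces this price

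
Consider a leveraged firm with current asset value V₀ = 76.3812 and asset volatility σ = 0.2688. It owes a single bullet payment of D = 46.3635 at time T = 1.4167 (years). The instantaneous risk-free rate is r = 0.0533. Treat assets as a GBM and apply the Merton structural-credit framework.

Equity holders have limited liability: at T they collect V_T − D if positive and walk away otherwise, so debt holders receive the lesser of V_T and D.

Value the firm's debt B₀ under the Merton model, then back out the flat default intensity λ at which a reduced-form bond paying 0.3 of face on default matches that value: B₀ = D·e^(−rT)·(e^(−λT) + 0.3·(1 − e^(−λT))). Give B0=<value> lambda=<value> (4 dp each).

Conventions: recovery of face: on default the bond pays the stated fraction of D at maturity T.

Apply the equity-as-call identities (strike 46.3635, horizon 1.4167 years):
d₁ = [ln(V₀/D) + (r + σ²/2)T] / (σ√T)
   = [ln(76.3812/46.3635) + (0.0533 + 0.5·0.2688²)·1.4167] / (0.2688·√1.4167)
   = [0.499224 + 0.126691] / 0.319940 = 1.956352
d₂ = d₁ − σ√T = 1.956352 − 0.319940 = 1.636413
N(d₁) = 0.974788,  N(d₂) = 0.949123,  e^(−rT) = 0.927270
E₀ = V₀·N(d₁) − D·e^(−rT)·N(d₂)
   = 76.3812·0.974788 − 46.3635·0.927270·0.949123 = 33.651254
B₀ = V₀ − E₀ = 76.3812 − 33.651254 = 42.729946
e^(−λT) = (B₀·e^(rT)/D − 0.3)/(1 − 0.3) = (42.7299·1.078434/46.3635 − 0.3)/0.7 = 0.99130728
λ = −ln(0.99130728)/1.4167 = 0.006163

B0=42.7299 lambda=0.0062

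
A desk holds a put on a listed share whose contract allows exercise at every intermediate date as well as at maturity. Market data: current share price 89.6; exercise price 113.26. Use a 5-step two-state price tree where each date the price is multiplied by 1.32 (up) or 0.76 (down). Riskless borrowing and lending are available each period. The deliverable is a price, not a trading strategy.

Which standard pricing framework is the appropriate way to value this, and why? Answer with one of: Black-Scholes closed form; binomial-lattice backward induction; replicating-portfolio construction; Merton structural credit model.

Key observation: the defining feature is the embedded early-exercise option across 5 discrete dates on the spot-89.6 tree; pricing the strike-113.26 put means working backward with an exercise test at every node.

framework: binomial-lattice backward induction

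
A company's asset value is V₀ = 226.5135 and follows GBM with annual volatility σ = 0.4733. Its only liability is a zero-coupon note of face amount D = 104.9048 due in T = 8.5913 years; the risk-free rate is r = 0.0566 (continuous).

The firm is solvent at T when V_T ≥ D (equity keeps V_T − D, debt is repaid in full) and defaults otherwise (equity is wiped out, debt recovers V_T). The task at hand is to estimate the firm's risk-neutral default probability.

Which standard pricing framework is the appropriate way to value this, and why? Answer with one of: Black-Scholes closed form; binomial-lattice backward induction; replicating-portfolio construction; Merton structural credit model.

Key observation: a levered firm with one bullet debt due at 8.5913 years is the canonical structural-credit setup: equity is a call on the firm's assets struck at the face value.

framework: Merton structural credit model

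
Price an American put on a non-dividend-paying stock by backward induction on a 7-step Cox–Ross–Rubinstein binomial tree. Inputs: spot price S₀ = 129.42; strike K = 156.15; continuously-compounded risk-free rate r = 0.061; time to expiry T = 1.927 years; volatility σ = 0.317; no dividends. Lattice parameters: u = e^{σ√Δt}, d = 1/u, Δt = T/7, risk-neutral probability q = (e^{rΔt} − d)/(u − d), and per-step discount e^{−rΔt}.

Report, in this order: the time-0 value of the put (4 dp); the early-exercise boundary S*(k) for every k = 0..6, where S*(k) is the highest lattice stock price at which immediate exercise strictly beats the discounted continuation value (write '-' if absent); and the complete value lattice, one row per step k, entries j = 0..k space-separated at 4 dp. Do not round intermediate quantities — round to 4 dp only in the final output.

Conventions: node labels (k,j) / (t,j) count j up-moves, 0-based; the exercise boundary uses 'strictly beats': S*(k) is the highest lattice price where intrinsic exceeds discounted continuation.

params: Δt=0.27529 u=1.18095 d=0.84677 q=0.50919 e^(-rΔt)=0.98335
t_7 payoffs: 115.7510 99.8074 77.5717 46.5606 3.3109 0.0000 0.0000 0.0000
t_6: node(6,0) S=47.7094 payoff=108.4406 vs cont=105.8404 → 108.4406 [stop]  node(6,1) S=66.5380 payoff=89.6120 vs cont=87.0118 → 89.6120 [stop]  node(6,2) S=92.7973 payoff=63.3527 vs cont=60.7524 → 63.3527 [stop]  node(6,3) S=129.4200 payoff=26.7300 vs cont=24.1298 → 26.7300 [stop]  node(6,4) S=180.4959 payoff=0.0000 vs cont=1.5980 → 1.5980 [wait]  node(6,5) S=251.7290 payoff=0.0000 vs cont=0.0000 → 0.0000 [wait]  node(6,6) S=351.0744 payoff=0.0000 vs cont=0.0000 → 0.0000 [wait]  ⇒ S*(6)=129.4200
t_5: node(5,0) S=56.3426 payoff=99.8074 vs cont=97.2072 → 99.8074 [stop]  node(5,1) S=78.5783 payoff=77.5717 vs cont=74.9715 → 77.5717 [stop]  node(5,2) S=109.5894 payoff=46.5606 vs cont=43.9604 → 46.5606 [stop]  node(5,3) S=152.8391 payoff=3.3109 vs cont=13.7010 → 13.7010 [wait]  node(5,4) S=213.1573 payoff=0.0000 vs cont=0.7712 → 0.7712 [wait]  node(5,5) S=297.2803 payoff=0.0000 vs cont=0.0000 → 0.0000 [wait]  ⇒ S*(5)=109.5894
t_4: node(4,0) S=66.5380 payoff=89.6120 vs cont=87.0118 → 89.6120 [stop]  node(4,1) S=92.7973 payoff=63.3527 vs cont=60.7524 → 63.3527 [stop]  node(4,2) S=129.4200 payoff=26.7300 vs cont=29.3322 → 29.3322 [wait]  node(4,3) S=180.4959 payoff=0.0000 vs cont=6.9988 → 6.9988 [wait]  node(4,4) S=251.7290 payoff=0.0000 vs cont=0.3722 → 0.3722 [wait]  ⇒ S*(4)=92.7973
t_3: node(3,0) S=78.5783 payoff=77.5717 vs cont=74.9715 → 77.5717 [stop]  node(3,1) S=109.5894 payoff=46.5606 vs cont=45.2633 → 46.5606 [stop]  node(3,2) S=152.8391 payoff=3.3109 vs cont=17.6612 → 17.6612 [wait]  node(3,3) S=213.1573 payoff=0.0000 vs cont=3.5643 → 3.5643 [wait]  ⇒ S*(3)=109.5894
t_2: node(2,0) S=92.7973 payoff=63.3527 vs cont=60.7524 → 63.3527 [stop]  node(2,1) S=129.4200 payoff=26.7300 vs cont=31.3151 → 31.3151 [wait]  node(2,2) S=180.4959 payoff=0.0000 vs cont=10.3086 → 10.3086 [wait]  ⇒ S*(2)=92.7973
t_1: node(1,0) S=109.5894 payoff=46.5606 vs cont=46.2562 → 46.5606 [stop]  node(1,1) S=152.8391 payoff=3.3109 vs cont=20.2755 → 20.2755 [wait]  ⇒ S*(1)=109.5894
t_0: node(0,0) S=129.4200 payoff=26.7300 vs cont=32.6241 → 32.6241 [wait]  ⇒ S*(0)=-

price = 32.6241
boundary = - 109.5894 92.7973 109.5894 92.7973 109.5894 129.4200
tree:
32.6241
46.5606 20.2755
63.3527 31.3151 10.3086
77.5717 46.5606 17.6612 3.5643
89.6120 63.3527 29.3322 6.9988 0.3722
99.8074 77.5717 46.5606 13.7010 0.7712 0.0000
108.4406 89.6120 63.3527 26.7300 1.5980 0.0000 0.0000
115.7510 99.8074 77.5717 46.5606 3.3109 0.0000 0.0000 0.0000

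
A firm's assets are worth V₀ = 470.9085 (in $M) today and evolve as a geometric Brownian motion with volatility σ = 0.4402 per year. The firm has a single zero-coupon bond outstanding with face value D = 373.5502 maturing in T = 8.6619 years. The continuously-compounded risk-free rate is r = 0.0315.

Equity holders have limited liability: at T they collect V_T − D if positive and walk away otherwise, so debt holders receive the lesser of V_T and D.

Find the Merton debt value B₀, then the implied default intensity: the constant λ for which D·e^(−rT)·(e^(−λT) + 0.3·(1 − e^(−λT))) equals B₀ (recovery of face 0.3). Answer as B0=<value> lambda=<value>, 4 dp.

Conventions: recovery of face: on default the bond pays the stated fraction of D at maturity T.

B0=183.7417 lambda=0.0813

Equity is a call on the firm's assets struck at D = 373.5502:
d₁ = [ln(V₀/D) + (r + σ²/2)T] / (σ√T)
   = [ln(470.9085/373.5502) + (0.0315 + 0.5·0.4402²)·8.6619] / (0.4402·√8.6619)
   = [0.231611 + 1.112084] / 1.295557 = 1.037156
d₂ = d₁ − σ√T = 1.037156 − 1.295557 = -0.258401
N(d₁) = 0.850169,  N(d₂) = 0.398049,  e^(−rT) = 0.761207
E₀ = V₀·N(d₁) − D·e^(−rT)·N(d₂)
   = 470.9085·0.850169 − 373.5502·0.761207·0.398049 = 287.166789
B₀ = V₀ − E₀ = 470.9085 − 287.166789 = 183.741711
e^(−λT) = (B₀·e^(rT)/D − 0.3)/(1 − 0.3) = (183.7417·1.313703/373.5502 − 0.3)/0.7 = 0.49454802
λ = −ln(0.49454802)/8.6619 = 0.081288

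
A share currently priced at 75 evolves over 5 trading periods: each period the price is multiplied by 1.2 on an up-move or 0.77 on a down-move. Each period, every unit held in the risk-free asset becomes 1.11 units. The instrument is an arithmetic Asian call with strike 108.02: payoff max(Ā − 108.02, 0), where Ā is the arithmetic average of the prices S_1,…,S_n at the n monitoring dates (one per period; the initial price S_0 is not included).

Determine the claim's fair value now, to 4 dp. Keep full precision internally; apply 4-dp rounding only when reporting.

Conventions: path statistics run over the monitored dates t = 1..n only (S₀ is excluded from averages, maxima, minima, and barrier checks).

price = 5.4337

No-arbitrage gives p* = (R−d)/(u−d) = 0.7907: enumerate every path, weight its payoff by its p*-probability, and discount by R^5.
Enumerate all 2^5 = 32 price paths (U = up ×1.2, D = down ×0.77); each path with k up-moves has probability p*^k·(1−p*)^(5−k).
DDDDD: Ā=36.6246, payoff=0.0000, prob=0.000402
UDDDD: Ā=57.0773, payoff=0.0000, prob=0.001517
DUDDD: Ā=50.6273, payoff=0.0000, prob=0.001517
UUDDD: Ā=78.8998, payoff=0.0000, prob=0.005732
DDUDD: Ā=45.6608, payoff=0.0000, prob=0.001517
UDUDD: Ā=71.1598, payoff=0.0000, prob=0.005732
DUUDD: Ā=64.7098, payoff=0.0000, prob=0.005732
UUUDD: Ā=100.8464, payoff=0.0000, prob=0.021656
DDDUD: Ā=41.8366, payoff=0.0000, prob=0.001517
UDDUD: Ā=65.2000, payoff=0.0000, prob=0.005732
DUDUD: Ā=58.7500, payoff=0.0000, prob=0.005732
UUDUD: Ā=91.5584, payoff=0.0000, prob=0.021656
DDUUD: Ā=53.7835, payoff=0.0000, prob=0.005732
UDUUD: Ā=83.8184, payoff=0.0000, prob=0.021656
DUUUD: Ā=77.3684, payoff=0.0000, prob=0.021656
UUUUD: Ā=120.5741, payoff=12.5541, prob=0.081812
DDDDU: Ā=38.8920, payoff=0.0000, prob=0.001517
UDDDU: Ā=60.6109, payoff=0.0000, prob=0.005732
DUDDU: Ā=54.1609, payoff=0.0000, prob=0.005732
UUDDU: Ā=84.4066, payoff=0.0000, prob=0.021656
DDUDU: Ā=49.1944, payoff=0.0000, prob=0.005732
UDUDU: Ā=76.6666, payoff=0.0000, prob=0.021656
DUUDU: Ā=70.2166, payoff=0.0000, prob=0.021656
UUUDU: Ā=109.4285, payoff=1.4085, prob=0.081812
DDDUU: Ā=45.3702, payoff=0.0000, prob=0.005732
UDDUU: Ā=70.7068, payoff=0.0000, prob=0.021656
DUDUU: Ā=64.2568, payoff=0.0000, prob=0.021656
UUDUU: Ā=100.1405, payoff=0.0000, prob=0.081812
DDUUU: Ā=59.2903, payoff=0.0000, prob=0.021656
UDUUU: Ā=92.4005, payoff=0.0000, prob=0.081812
DUUUU: Ā=85.9505, payoff=0.0000, prob=0.081812
UUUUU: Ā=133.9488, payoff=25.9288, prob=0.309067
Price = Σ prob·payoff / R^5 = 9.156032 / 1.685058 = 5.4337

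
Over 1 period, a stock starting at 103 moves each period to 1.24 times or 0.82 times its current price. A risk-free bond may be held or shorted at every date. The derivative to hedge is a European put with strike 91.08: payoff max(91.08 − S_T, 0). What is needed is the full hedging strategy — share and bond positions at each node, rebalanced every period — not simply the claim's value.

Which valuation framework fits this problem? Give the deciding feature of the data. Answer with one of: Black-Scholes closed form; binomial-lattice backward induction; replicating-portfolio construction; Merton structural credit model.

Key observation: the deliverable is the dynamic trading strategy on the 1-step tree (spot 103, moves 1.24 and 0.82), so the valuation must go through the node-by-node replicating-portfolio solve.

framework: replicating-portfolio construction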